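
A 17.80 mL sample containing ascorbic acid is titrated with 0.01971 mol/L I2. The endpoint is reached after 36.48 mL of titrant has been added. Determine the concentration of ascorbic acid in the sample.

n(I2) = 0.01971 x 0.03648 = 0.0007190 mol.
From the balanced equation, 1 mol I2 reacts with 1 mol ascorbic acid, so n(ascorbic acid) = 0.0007190 x 1/1 = 0.0007190 mol.
[ascorbic acid] = 0.0007190 / 0.01780 L = 0.0404 M.

0.0404 M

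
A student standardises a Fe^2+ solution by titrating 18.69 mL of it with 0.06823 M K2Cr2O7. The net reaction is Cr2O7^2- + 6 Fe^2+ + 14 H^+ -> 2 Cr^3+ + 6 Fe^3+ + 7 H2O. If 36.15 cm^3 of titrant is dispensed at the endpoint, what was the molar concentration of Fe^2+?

n(K2Cr2O7) = 0.06823 x 0.03615 = 0.002467 mol.
From the balanced equation, 1 mol K2Cr2O7 reacts with 6 mol Fe^2+, so n(Fe^2+) = 0.002467 x 6/1 = 0.01480 mol.
[Fe^2+] = 0.01480 / 0.01869 L = 0.792 M.

0.792 M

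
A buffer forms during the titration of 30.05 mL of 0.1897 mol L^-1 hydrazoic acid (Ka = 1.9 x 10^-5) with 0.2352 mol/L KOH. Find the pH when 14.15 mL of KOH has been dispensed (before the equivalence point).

Initial n(HN3) = 0.1897 x 0.03005 = 0.005700 mol.
n(KOH) added = 0.2352 x 0.01415 = 0.003328 mol, converting that many moles of HN3 to N3-.
Remaining n(HN3) = 0.002372 mol; n(N3-) = 0.003328 mol.
By Henderson-Hasselbalch, pH = pKa + log([A^-]/[HA]) = 4.72 + log(0.003328/0.002372) = 4.72 + (+0.15) = 4.87.

4.87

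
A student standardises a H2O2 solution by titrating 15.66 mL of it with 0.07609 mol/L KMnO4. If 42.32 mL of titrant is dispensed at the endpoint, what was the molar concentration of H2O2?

n(KMnO4) = 0.07609 x 0.04232 = 0.003220 mol.
From the balanced equation, 2 mol KMnO4 reacts with 5 mol H2O2, so n(H2O2) = 0.003220 x 5/2 = 0.008050 mol.
[H2O2] = 0.008050 / 0.01566 L = 0.514 M.

0.514 M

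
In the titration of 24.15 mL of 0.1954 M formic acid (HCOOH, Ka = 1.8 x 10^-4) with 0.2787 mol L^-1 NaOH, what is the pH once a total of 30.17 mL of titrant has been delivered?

12.83

n(acid) = 0.1954 x 0.02415 = 0.004719 mol; n(NaOH) added = 0.2787 x 0.03017 = 0.008408 mol.
Base is in excess by 0.008408 - 0.004719 = 0.003689 mol in a total volume of 0.05432 L.
[OH^-] = 0.003689/0.05432 = 0.06792 M, so pOH = 1.17 and pH = 14.00 - 1.17 = 12.83.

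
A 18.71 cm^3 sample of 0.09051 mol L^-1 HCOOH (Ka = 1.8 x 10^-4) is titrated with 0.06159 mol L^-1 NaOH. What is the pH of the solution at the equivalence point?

8.15

n(HCOOH) = 0.09051 x 0.01871 = 0.001693 mol; V(NaOH) at equivalence = 0.001693/0.06159 = 0.02750 L.
At equivalence all the acid is converted to HCOO-; total volume = 0.01871 + 0.02750 = 0.04621 L, so [HCOO-] = 0.001693/0.04621 = 0.03665 M.
Kb = Kw/Ka = 1.0e-14 / 1.8 x 10^-4 = 5.56e-11.
[OH^-] = sqrt(Kb x [HCOO-]) = sqrt(5.56e-11 x 0.03665) = 1.43e-6 M.
pOH = 5.85, so pH = 14.00 - 5.85 = 8.15.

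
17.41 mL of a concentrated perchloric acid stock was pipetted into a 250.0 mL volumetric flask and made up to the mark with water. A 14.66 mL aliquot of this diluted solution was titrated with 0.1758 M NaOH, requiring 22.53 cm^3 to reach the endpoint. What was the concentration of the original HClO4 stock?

3.88 M

n(NaOH) = 0.1758 x 0.02253 = 0.003961 mol.
n(HClO4) in the aliquot = 0.003961 mol.
[diluted HClO4] = 0.003961 / 0.01466 = 0.2702 M.
Dilution factor = 250.0/17.41 = 14.36, so [stock] = 0.2702 x 14.36 = 3.88 M.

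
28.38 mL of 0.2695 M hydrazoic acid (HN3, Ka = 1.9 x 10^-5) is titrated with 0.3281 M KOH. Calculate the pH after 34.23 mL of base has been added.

n(acid) = 0.2695 x 0.02838 = 0.007648 mol; n(KOH) added = 0.3281 x 0.03423 = 0.01123 mol.
Base is in excess by 0.01123 - 0.007648 = 0.003582 mol in a total volume of 0.06261 L.
[OH^-] = 0.003582/0.06261 = 0.05722 M, so pOH = 1.24 and pH = 14.00 - 1.24 = 12.76.

12.76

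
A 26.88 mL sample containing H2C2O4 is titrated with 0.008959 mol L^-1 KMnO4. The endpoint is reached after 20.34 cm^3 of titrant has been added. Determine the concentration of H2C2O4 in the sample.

n(KMnO4) = 0.008959 x 0.02034 = 0.0001822 mol.
From the balanced equation, 2 mol KMnO4 reacts with 5 mol H2C2O4, so n(H2C2O4) = 0.0001822 x 5/2 = 0.0004556 mol.
[H2C2O4] = 0.0004556 / 0.02688 L = 0.0169 M.

0.0169 M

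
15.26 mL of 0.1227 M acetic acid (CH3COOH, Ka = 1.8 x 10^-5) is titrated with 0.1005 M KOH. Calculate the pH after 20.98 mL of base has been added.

n(acid) = 0.1227 x 0.01526 = 0.001872 mol; n(KOH) added = 0.1005 x 0.02098 = 0.002108 mol.
Base is in excess by 0.002108 - 0.001872 = 0.0002361 mol in a total volume of 0.03624 L.
[OH^-] = 0.0002361/0.03624 = 0.006515 M, so pOH = 2.19 and pH = 14.00 - 2.19 = 11.81.

11.81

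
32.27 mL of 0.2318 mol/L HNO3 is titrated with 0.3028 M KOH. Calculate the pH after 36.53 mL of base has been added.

n(acid) = 0.2318 x 0.03227 = 0.007480 mol; n(KOH) added = 0.3028 x 0.03653 = 0.01106 mol.
Base is in excess by 0.01106 - 0.007480 = 0.003581 mol in a total volume of 0.06880 L.
[OH^-] = 0.003581/0.06880 = 0.05205 M, so pOH = 1.28 and pH = 14.00 - 1.28 = 12.72.

12.72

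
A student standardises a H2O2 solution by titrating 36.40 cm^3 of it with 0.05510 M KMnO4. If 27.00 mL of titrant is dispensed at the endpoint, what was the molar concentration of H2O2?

n(KMnO4) = 0.05510 x 0.02700 = 0.001488 mol.
From the balanced equation, 2 mol KMnO4 reacts with 5 mol H2O2, so n(H2O2) = 0.001488 x 5/2 = 0.003719 mol.
[H2O2] = 0.003719 / 0.03640 L = 0.102 M.

0.102 M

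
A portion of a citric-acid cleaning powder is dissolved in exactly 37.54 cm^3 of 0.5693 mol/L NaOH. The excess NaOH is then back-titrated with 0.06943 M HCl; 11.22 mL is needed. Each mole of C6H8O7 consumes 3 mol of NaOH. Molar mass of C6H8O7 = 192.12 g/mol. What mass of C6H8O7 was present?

Total n(NaOH) added = 0.5693 x 0.03754 = 0.02137 mol.
n(HCl) used = 0.06943 x 0.01122 = 0.0007790 mol, which equals the excess n(NaOH).
So n(NaOH) consumed by the sample = 0.02137 - 0.0007790 = 0.02059 mol.
n(C6H8O7) = 0.02059 / 3 = 0.006864 mol.
mass = 0.006864 mol x 192.12 g/mol = 1.32 g.

1.32 g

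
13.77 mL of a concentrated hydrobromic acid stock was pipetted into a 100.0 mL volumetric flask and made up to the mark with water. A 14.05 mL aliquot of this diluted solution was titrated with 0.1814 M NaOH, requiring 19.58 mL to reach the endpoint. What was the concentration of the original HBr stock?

n(NaOH) = 0.1814 x 0.01958 = 0.003552 mol.
n(HBr) in the aliquot = 0.003552 mol.
[diluted HBr] = 0.003552 / 0.01405 = 0.2528 M.
Dilution factor = 100.0/13.77 = 7.262, so [stock] = 0.2528 x 7.262 = 1.84 M.

1.84 M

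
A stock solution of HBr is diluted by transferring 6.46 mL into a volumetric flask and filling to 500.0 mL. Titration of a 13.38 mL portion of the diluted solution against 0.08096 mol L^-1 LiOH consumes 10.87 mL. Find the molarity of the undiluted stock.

n(LiOH) = 0.08096 x 0.01087 = 0.0008800 mol.
n(HBr) in the aliquot = 0.0008800 mol.
[diluted HBr] = 0.0008800 / 0.01338 = 0.06577 M.
Dilution factor = 500.0/6.460 = 77.40, so [stock] = 0.06577 x 77.40 = 5.09 M.

5.09 M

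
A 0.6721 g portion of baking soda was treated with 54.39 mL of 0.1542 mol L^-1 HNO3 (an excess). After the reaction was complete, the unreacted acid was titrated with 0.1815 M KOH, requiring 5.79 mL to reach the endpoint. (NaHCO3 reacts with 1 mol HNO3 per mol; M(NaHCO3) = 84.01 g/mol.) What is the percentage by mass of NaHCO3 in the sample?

Total n(HNO3) added = 0.1542 x 0.05439 = 0.008387 mol.
n(KOH) used = 0.1815 x 0.005790 = 0.001051 mol, which equals the excess n(HNO3).
So n(HNO3) consumed by the sample = 0.008387 - 0.001051 = 0.007336 mol.
n(NaHCO3) = 0.007336 / 1 = 0.007336 mol.
mass NaHCO3 = 0.007336 x 84.01 = 0.6163 g, so %NaHCO3 = 0.6163/0.6721 x 100 = 91.7%.

91.7%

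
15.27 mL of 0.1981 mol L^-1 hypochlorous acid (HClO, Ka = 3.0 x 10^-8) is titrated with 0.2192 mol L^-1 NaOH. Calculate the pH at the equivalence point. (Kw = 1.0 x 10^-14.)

10.27

n(HClO) = 0.1981 x 0.01527 = 0.003025 mol; V(NaOH) at equivalence = 0.003025/0.2192 = 0.01380 L.
At equivalence all the acid is converted to ClO-; total volume = 0.01527 + 0.01380 = 0.02907 L, so [ClO-] = 0.003025/0.02907 = 0.1041 M.
Kb = Kw/Ka = 1.0e-14 / 3.0 x 10^-8 = 3.33e-7.
[OH^-] = sqrt(Kb x [ClO-]) = sqrt(3.33e-7 x 0.1041) = 0.000186 M.
pOH = 3.73, so pH = 14.00 - 3.73 = 10.27.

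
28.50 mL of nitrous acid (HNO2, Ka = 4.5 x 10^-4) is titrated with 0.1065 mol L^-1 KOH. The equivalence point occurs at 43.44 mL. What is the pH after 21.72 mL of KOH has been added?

21.72 mL is exactly half the equivalence volume (43.44/2), i.e. the half-equivalence point.
There, n(HA) = n(A^-), so pH = pKa = -log(4.5 x 10^-4) = 3.35.

3.35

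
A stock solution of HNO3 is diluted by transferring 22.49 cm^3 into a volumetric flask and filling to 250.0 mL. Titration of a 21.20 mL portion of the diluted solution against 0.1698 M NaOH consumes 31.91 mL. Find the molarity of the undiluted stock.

n(NaOH) = 0.1698 x 0.03191 = 0.005418 mol.
n(HNO3) in the aliquot = 0.005418 mol.
[diluted HNO3] = 0.005418 / 0.02120 = 0.2556 M.
Dilution factor = 250.0/22.49 = 11.12, so [stock] = 0.2556 x 11.12 = 2.84 M.

2.84 M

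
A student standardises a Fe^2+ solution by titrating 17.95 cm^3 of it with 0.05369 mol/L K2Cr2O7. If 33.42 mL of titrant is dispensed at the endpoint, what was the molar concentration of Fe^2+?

n(K2Cr2O7) = 0.05369 x 0.03342 = 0.001794 mol.
From the balanced equation, 1 mol K2Cr2O7 reacts with 6 mol Fe^2+, so n(Fe^2+) = 0.001794 x 6/1 = 0.01077 mol.
[Fe^2+] = 0.01077 / 0.01795 L = 0.600 M.

0.600 M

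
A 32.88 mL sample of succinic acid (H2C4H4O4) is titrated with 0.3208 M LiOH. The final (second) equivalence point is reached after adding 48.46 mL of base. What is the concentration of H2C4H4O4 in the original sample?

0.236 M

n(LiOH) = 0.3208 x 0.04846 = 0.01555 mol.
At the final (second) equivalence point, 2 mol OH^- react per mol H2C4H4O4, so n(H2C4H4O4) = 0.01555 / 2 = 0.007773 mol.
[H2C4H4O4] = 0.007773 / 0.03288 L = 0.236 M.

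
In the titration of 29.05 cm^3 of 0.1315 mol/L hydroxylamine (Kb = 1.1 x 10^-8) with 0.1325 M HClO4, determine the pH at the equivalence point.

3.61

n(NH2OH) = 0.1315 x 0.02905 = 0.003820 mol; V(HClO4) at equivalence = 0.003820/0.1325 = 0.02883 L.
At equivalence the base is fully converted to NH3OH+; total volume = 0.05788 L, so [NH3OH+] = 0.003820/0.05788 = 0.06600 M.
Ka(NH3OH+) = Kw/Kb = 1.0e-14 / 1.1 x 10^-8 = 9.09e-7.
[H^+] = sqrt(Ka x [NH3OH+]) = sqrt(9.09e-7 x 0.06600) = 0.000245 M.
pH = -log(0.000245) = 3.61.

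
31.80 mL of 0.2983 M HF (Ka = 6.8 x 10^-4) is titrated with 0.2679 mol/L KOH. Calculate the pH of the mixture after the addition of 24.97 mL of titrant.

Initial n(HF) = 0.2983 x 0.03180 = 0.009486 mol.
n(KOH) added = 0.2679 x 0.02497 = 0.006689 mol, converting that many moles of HF to F-.
Remaining n(HF) = 0.002796 mol; n(F-) = 0.006689 mol.
By Henderson-Hasselbalch, pH = pKa + log([A^-]/[HA]) = 3.17 + log(0.006689/0.002796) = 3.17 + (+0.38) = 3.55.

3.55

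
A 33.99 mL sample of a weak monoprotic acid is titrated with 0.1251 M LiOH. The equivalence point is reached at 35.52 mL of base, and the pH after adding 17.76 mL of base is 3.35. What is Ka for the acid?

4.5 x 10^-4

17.76 mL is half of the equivalence volume, so this is the half-equivalence point where [HA] = [A^-].
At half-equivalence pH = pKa, so pKa = 3.35.
Ka = 10^(-3.35) = 4.5 x 10^-4.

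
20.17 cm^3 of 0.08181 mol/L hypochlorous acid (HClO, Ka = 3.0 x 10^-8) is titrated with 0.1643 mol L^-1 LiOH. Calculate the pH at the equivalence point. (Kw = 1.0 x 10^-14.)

n(HClO) = 0.08181 x 0.02017 = 0.001650 mol; V(LiOH) at equivalence = 0.001650/0.1643 = 0.01004 L.
At equivalence all the acid is converted to ClO-; total volume = 0.02017 + 0.01004 = 0.03021 L, so [ClO-] = 0.001650/0.03021 = 0.05462 M.
Kb = Kw/Ka = 1.0e-14 / 3.0 x 10^-8 = 3.33e-7.
[OH^-] = sqrt(Kb x [ClO-]) = sqrt(3.33e-7 x 0.05462) = 0.000135 M.
pOH = 3.87, so pH = 14.00 - 3.87 = 10.13.

10.13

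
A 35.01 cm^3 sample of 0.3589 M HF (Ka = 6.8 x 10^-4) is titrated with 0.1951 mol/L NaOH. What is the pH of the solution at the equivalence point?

n(HF) = 0.3589 x 0.03501 = 0.01257 mol; V(NaOH) at equivalence = 0.01257/0.1951 = 0.06440 L.
At equivalence all the acid is converted to F-; total volume = 0.03501 + 0.06440 = 0.09941 L, so [F-] = 0.01257/0.09941 = 0.1264 M.
Kb = Kw/Ka = 1.0e-14 / 6.8 x 10^-4 = 1.47e-11.
[OH^-] = sqrt(Kb x [F-]) = sqrt(1.47e-11 x 0.1264) = 1.36e-6 M.
pOH = 5.87, so pH = 14.00 - 5.87 = 8.13.

8.13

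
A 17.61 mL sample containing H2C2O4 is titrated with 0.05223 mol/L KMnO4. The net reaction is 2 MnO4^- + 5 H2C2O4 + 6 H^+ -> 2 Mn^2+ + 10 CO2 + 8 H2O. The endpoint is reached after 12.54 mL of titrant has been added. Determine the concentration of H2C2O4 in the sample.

n(KMnO4) = 0.05223 x 0.01254 = 0.0006550 mol.
From the balanced equation, 2 mol KMnO4 reacts with 5 mol H2C2O4, so n(H2C2O4) = 0.0006550 x 5/2 = 0.001637 mol.
[H2C2O4] = 0.001637 / 0.01761 L = 0.0930 M.

0.0930 M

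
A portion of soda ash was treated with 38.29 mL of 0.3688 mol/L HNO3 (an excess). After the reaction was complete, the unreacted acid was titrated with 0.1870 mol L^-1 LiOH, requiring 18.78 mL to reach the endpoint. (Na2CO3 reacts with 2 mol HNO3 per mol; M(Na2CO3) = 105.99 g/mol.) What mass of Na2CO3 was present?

Total n(HNO3) added = 0.3688 x 0.03829 = 0.01412 mol.
n(LiOH) used = 0.1870 x 0.01878 = 0.003512 mol, which equals the excess n(HNO3).
So n(HNO3) consumed by the sample = 0.01412 - 0.003512 = 0.01061 mol.
n(Na2CO3) = 0.01061 / 2 = 0.005305 mol.
mass = 0.005305 mol x 105.99 g/mol = 0.562 g.

0.562 g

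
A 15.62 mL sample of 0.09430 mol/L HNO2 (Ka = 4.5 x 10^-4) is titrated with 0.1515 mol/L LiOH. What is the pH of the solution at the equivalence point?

8.06

n(HNO2) = 0.09430 x 0.01562 = 0.001473 mol; V(LiOH) at equivalence = 0.001473/0.1515 = 0.009723 L.
At equivalence all the acid is converted to NO2-; total volume = 0.01562 + 0.009723 = 0.02534 L, so [NO2-] = 0.001473/0.02534 = 0.05812 M.
Kb = Kw/Ka = 1.0e-14 / 4.5 x 10^-4 = 2.22e-11.
[OH^-] = sqrt(Kb x [NO2-]) = sqrt(2.22e-11 x 0.05812) = 1.14e-6 M.
pOH = 5.94, so pH = 14.00 - 5.94 = 8.06.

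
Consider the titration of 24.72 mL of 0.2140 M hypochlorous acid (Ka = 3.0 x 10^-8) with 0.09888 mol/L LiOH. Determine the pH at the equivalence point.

n(HClO) = 0.2140 x 0.02472 = 0.005290 mol; V(LiOH) at equivalence = 0.005290/0.09888 = 0.05350 L.
At equivalence all the acid is converted to ClO-; total volume = 0.02472 + 0.05350 = 0.07822 L, so [ClO-] = 0.005290/0.07822 = 0.06763 M.
Kb = Kw/Ka = 1.0e-14 / 3.0 x 10^-8 = 3.33e-7.
[OH^-] = sqrt(Kb x [ClO-]) = sqrt(3.33e-7 x 0.06763) = 0.000150 M.
pOH = 3.82, so pH = 14.00 - 3.82 = 10.18.

10.18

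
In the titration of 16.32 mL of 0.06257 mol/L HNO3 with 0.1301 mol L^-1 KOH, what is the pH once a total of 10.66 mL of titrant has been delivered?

12.13

n(acid) = 0.06257 x 0.01632 = 0.001021 mol; n(KOH) added = 0.1301 x 0.01066 = 0.001387 mol.
Base is in excess by 0.001387 - 0.001021 = 0.0003657 mol in a total volume of 0.02698 L.
[OH^-] = 0.0003657/0.02698 = 0.01356 M, so pOH = 1.87 and pH = 14.00 - 1.87 = 12.13.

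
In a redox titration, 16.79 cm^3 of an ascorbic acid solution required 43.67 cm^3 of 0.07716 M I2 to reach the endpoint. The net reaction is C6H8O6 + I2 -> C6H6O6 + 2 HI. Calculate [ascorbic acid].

n(I2) = 0.07716 x 0.04367 = 0.003370 mol.
From the balanced equation, 1 mol I2 reacts with 1 mol ascorbic acid, so n(ascorbic acid) = 0.003370 x 1/1 = 0.003370 mol.
[ascorbic acid] = 0.003370 / 0.01679 L = 0.201 M.

0.201 M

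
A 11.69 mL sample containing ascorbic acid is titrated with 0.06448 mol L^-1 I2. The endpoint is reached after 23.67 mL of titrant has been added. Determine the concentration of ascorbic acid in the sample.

0.131 M

n(I2) = 0.06448 x 0.02367 = 0.001526 mol.
From the balanced equation, 1 mol I2 reacts with 1 mol ascorbic acid, so n(ascorbic acid) = 0.001526 x 1/1 = 0.001526 mol.
[ascorbic acid] = 0.001526 / 0.01169 L = 0.131 M.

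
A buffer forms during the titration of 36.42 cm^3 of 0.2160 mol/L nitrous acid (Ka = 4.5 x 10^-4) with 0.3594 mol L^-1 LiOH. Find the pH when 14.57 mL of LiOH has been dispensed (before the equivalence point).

Initial n(HNO2) = 0.2160 x 0.03642 = 0.007867 mol.
n(LiOH) added = 0.3594 x 0.01457 = 0.005236 mol, converting that many moles of HNO2 to NO2-.
Remaining n(HNO2) = 0.002630 mol; n(NO2-) = 0.005236 mol.
By Henderson-Hasselbalch, pH = pKa + log([A^-]/[HA]) = 3.35 + log(0.005236/0.002630) = 3.35 + (+0.30) = 3.65.

3.65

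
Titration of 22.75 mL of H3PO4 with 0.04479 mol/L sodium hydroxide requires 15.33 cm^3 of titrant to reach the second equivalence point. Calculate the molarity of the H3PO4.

n(NaOH) = 0.04479 x 0.01533 = 0.0006866 mol.
At the second equivalence point, 2 mol OH^- react per mol H3PO4, so n(H3PO4) = 0.0006866 / 2 = 0.0003433 mol.
[H3PO4] = 0.0003433 / 0.02275 L = 0.0151 M.

0.0151 M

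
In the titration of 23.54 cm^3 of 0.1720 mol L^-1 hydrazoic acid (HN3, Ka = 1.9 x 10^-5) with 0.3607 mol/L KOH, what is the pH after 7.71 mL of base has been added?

5.06

Initial n(HN3) = 0.1720 x 0.02354 = 0.004049 mol.
n(KOH) added = 0.3607 x 0.007710 = 0.002781 mol, converting that many moles of HN3 to N3-.
Remaining n(HN3) = 0.001268 mol; n(N3-) = 0.002781 mol.
By Henderson-Hasselbalch, pH = pKa + log([A^-]/[HA]) = 4.72 + log(0.002781/0.001268) = 4.72 + (+0.34) = 5.06.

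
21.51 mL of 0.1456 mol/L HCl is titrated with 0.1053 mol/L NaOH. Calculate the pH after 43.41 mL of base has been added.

n(acid) = 0.1456 x 0.02151 = 0.003132 mol; n(NaOH) added = 0.1053 x 0.04341 = 0.004571 mol.
Base is in excess by 0.004571 - 0.003132 = 0.001439 mol in a total volume of 0.06492 L.
[OH^-] = 0.001439/0.06492 = 0.02217 M, so pOH = 1.65 and pH = 14.00 - 1.65 = 12.35.

12.35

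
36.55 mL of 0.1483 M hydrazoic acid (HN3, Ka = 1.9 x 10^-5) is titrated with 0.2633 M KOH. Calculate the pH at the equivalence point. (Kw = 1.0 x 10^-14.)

n(HN3) = 0.1483 x 0.03655 = 0.005420 mol; V(KOH) at equivalence = 0.005420/0.2633 = 0.02059 L.
At equivalence all the acid is converted to N3-; total volume = 0.03655 + 0.02059 = 0.05714 L, so [N3-] = 0.005420/0.05714 = 0.09487 M.
Kb = Kw/Ka = 1.0e-14 / 1.9 x 10^-5 = 5.26e-10.
[OH^-] = sqrt(Kb x [N3-]) = sqrt(5.26e-10 x 0.09487) = 7.07e-6 M.
pOH = 5.15, so pH = 14.00 - 5.15 = 8.85.

8.85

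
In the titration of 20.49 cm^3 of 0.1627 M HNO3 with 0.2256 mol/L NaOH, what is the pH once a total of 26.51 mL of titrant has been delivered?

n(acid) = 0.1627 x 0.02049 = 0.003334 mol; n(NaOH) added = 0.2256 x 0.02651 = 0.005981 mol.
Base is in excess by 0.005981 - 0.003334 = 0.002647 mol in a total volume of 0.04700 L.
[OH^-] = 0.002647/0.04700 = 0.05632 M, so pOH = 1.25 and pH = 14.00 - 1.25 = 12.75.

12.75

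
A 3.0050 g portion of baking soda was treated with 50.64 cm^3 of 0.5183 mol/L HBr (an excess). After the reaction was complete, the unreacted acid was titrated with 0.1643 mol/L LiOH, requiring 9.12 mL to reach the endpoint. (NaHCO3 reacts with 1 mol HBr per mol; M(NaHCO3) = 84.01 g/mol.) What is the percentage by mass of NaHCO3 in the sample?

Total n(HBr) added = 0.5183 x 0.05064 = 0.02625 mol.
n(LiOH) used = 0.1643 x 0.009120 = 0.001498 mol, which equals the excess n(HBr).
So n(HBr) consumed by the sample = 0.02625 - 0.001498 = 0.02475 mol.
n(NaHCO3) = 0.02475 / 1 = 0.02475 mol.
mass NaHCO3 = 0.02475 x 84.01 = 2.079 g, so %NaHCO3 = 2.079/3.0050 x 100 = 69.2%.

69.2%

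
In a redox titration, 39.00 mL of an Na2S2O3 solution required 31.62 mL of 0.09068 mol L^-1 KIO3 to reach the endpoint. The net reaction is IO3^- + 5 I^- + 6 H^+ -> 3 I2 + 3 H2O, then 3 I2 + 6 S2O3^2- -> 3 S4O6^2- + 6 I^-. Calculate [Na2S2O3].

0.441 M

n(KIO3) = 0.09068 x 0.03162 = 0.002867 mol.
From the balanced equation, 1 mol KIO3 reacts with 6 mol Na2S2O3, so n(Na2S2O3) = 0.002867 x 6/1 = 0.01720 mol.
[Na2S2O3] = 0.01720 / 0.03900 L = 0.441 M.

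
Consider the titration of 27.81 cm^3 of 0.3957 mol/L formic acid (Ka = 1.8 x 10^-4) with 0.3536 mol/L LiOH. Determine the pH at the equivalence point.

8.51

n(HCOOH) = 0.3957 x 0.02781 = 0.01100 mol; V(LiOH) at equivalence = 0.01100/0.3536 = 0.03112 L.
At equivalence all the acid is converted to HCOO-; total volume = 0.02781 + 0.03112 = 0.05893 L, so [HCOO-] = 0.01100/0.05893 = 0.1867 M.
Kb = Kw/Ka = 1.0e-14 / 1.8 x 10^-4 = 5.56e-11.
[OH^-] = sqrt(Kb x [HCOO-]) = sqrt(5.56e-11 x 0.1867) = 3.22e-6 M.
pOH = 5.49, so pH = 14.00 - 5.49 = 8.51.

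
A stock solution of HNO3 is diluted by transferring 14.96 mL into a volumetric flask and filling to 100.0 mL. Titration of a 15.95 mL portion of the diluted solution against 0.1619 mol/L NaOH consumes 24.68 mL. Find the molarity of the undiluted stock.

n(NaOH) = 0.1619 x 0.02468 = 0.003996 mol.
n(HNO3) in the aliquot = 0.003996 mol.
[diluted HNO3] = 0.003996 / 0.01595 = 0.2505 M.
Dilution factor = 100.0/14.96 = 6.684, so [stock] = 0.2505 x 6.684 = 1.67 M.

1.67 M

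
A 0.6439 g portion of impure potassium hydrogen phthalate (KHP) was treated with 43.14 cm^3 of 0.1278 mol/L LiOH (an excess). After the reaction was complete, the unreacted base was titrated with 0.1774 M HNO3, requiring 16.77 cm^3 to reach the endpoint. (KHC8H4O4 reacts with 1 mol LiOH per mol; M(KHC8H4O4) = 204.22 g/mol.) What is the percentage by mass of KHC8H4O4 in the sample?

80.5%

Total n(LiOH) added = 0.1278 x 0.04314 = 0.005513 mol.
n(HNO3) used = 0.1774 x 0.01677 = 0.002975 mol, which equals the excess n(LiOH).
So n(LiOH) consumed by the sample = 0.005513 - 0.002975 = 0.002538 mol.
n(KHC8H4O4) = 0.002538 / 1 = 0.002538 mol.
mass KHC8H4O4 = 0.002538 x 204.22 = 0.5184 g, so %KHC8H4O4 = 0.5184/0.6439 x 100 = 80.5%.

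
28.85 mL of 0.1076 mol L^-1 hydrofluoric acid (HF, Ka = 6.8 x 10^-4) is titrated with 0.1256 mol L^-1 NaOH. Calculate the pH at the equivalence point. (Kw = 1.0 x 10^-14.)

n(HF) = 0.1076 x 0.02885 = 0.003104 mol; V(NaOH) at equivalence = 0.003104/0.1256 = 0.02472 L.
At equivalence all the acid is converted to F-; total volume = 0.02885 + 0.02472 = 0.05357 L, so [F-] = 0.003104/0.05357 = 0.05795 M.
Kb = Kw/Ka = 1.0e-14 / 6.8 x 10^-4 = 1.47e-11.
[OH^-] = sqrt(Kb x [F-]) = sqrt(1.47e-11 x 0.05795) = 9.23e-7 M.
pOH = 6.03, so pH = 14.00 - 6.03 = 7.97.

7.97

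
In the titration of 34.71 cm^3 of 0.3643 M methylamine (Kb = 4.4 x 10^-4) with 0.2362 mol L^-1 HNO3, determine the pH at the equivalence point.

5.74

n(CH3NH2) = 0.3643 x 0.03471 = 0.01264 mol; V(HNO3) at equivalence = 0.01264/0.2362 = 0.05353 L.
At equivalence the base is fully converted to CH3NH3+; total volume = 0.08824 L, so [CH3NH3+] = 0.01264/0.08824 = 0.1433 M.
Ka(CH3NH3+) = Kw/Kb = 1.0e-14 / 4.4 x 10^-4 = 2.27e-11.
[H^+] = sqrt(Ka x [CH3NH3+]) = sqrt(2.27e-11 x 0.1433) = 1.80e-6 M.
pH = -log(1.80e-6) = 5.74.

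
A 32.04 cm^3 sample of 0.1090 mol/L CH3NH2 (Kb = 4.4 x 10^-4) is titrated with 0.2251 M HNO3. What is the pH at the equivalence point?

n(CH3NH2) = 0.1090 x 0.03204 = 0.003492 mol; V(HNO3) at equivalence = 0.003492/0.2251 = 0.01551 L.
At equivalence the base is fully converted to CH3NH3+; total volume = 0.04755 L, so [CH3NH3+] = 0.003492/0.04755 = 0.07344 M.
Ka(CH3NH3+) = Kw/Kb = 1.0e-14 / 4.4 x 10^-4 = 2.27e-11.
[H^+] = sqrt(Ka x [CH3NH3+]) = sqrt(2.27e-11 x 0.07344) = 1.29e-6 M.
pH = -log(1.29e-6) = 5.89.

5.89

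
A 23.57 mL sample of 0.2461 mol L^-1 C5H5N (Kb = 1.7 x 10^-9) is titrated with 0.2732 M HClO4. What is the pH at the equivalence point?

3.06

n(C5H5N) = 0.2461 x 0.02357 = 0.005801 mol; V(HClO4) at equivalence = 0.005801/0.2732 = 0.02123 L.
At equivalence the base is fully converted to C5H5NH+; total volume = 0.04480 L, so [C5H5NH+] = 0.005801/0.04480 = 0.1295 M.
Ka(C5H5NH+) = Kw/Kb = 1.0e-14 / 1.7 x 10^-9 = 5.88e-6.
[H^+] = sqrt(Ka x [C5H5NH+]) = sqrt(5.88e-6 x 0.1295) = 0.000873 M.
pH = -log(0.000873) = 3.06.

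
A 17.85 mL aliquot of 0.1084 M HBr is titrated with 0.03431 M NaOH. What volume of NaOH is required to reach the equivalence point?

n(HBr) = 0.1084 mol/L x 0.01785 L = 0.001935 mol.
At equivalence n(NaOH) = n(HBr) = 0.001935 mol.
V(NaOH) = 0.001935 / 0.03431 = 0.05640 L = 56.4 mL.

56.4 mL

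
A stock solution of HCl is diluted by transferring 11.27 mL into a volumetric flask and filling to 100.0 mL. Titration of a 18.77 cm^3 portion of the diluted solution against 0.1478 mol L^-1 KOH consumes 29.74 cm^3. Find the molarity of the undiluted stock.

2.08 M

n(KOH) = 0.1478 x 0.02974 = 0.004396 mol.
n(HCl) in the aliquot = 0.004396 mol.
[diluted HCl] = 0.004396 / 0.01877 = 0.2342 M.
Dilution factor = 100.0/11.27 = 8.873, so [stock] = 0.2342 x 8.873 = 2.08 M.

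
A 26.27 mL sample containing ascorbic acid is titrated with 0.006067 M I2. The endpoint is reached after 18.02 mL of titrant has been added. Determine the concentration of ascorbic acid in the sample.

0.00416 M

n(I2) = 0.006067 x 0.01802 = 0.0001093 mol.
From the balanced equation, 1 mol I2 reacts with 1 mol ascorbic acid, so n(ascorbic acid) = 0.0001093 x 1/1 = 0.0001093 mol.
[ascorbic acid] = 0.0001093 / 0.02627 L = 0.00416 M.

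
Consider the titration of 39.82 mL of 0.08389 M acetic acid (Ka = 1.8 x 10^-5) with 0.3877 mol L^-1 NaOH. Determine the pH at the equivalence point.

n(CH3COOH) = 0.08389 x 0.03982 = 0.003340 mol; V(NaOH) at equivalence = 0.003340/0.3877 = 0.008616 L.
At equivalence all the acid is converted to CH3COO-; total volume = 0.03982 + 0.008616 = 0.04844 L, so [CH3COO-] = 0.003340/0.04844 = 0.06897 M.
Kb = Kw/Ka = 1.0e-14 / 1.8 x 10^-5 = 5.56e-10.
[OH^-] = sqrt(Kb x [CH3COO-]) = sqrt(5.56e-10 x 0.06897) = 6.19e-6 M.
pOH = 5.21, so pH = 14.00 - 5.21 = 8.79.

8.79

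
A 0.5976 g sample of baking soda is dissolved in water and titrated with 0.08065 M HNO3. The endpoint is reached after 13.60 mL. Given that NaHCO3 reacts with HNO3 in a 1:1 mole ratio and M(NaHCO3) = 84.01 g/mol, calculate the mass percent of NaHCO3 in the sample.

15.4%

n(HNO3) = 0.08065 x 0.01360 = 0.001097 mol.
n(NaHCO3) = 0.001097 / 1 = 0.001097 mol.
mass of NaHCO3 = 0.001097 x 84.01 = 0.09215 g.
% purity = 0.09215 / 0.5976 x 100 = 15.4%.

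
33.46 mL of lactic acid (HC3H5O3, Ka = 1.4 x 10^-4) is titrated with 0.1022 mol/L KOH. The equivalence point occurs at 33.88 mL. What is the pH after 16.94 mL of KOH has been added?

16.94 mL is exactly half the equivalence volume (33.88/2), i.e. the half-equivalence point.
There, n(HA) = n(A^-), so pH = pKa = -log(1.4 x 10^-4) = 3.85.

3.85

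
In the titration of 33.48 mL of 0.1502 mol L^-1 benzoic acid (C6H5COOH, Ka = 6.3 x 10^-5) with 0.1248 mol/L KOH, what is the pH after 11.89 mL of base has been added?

Initial n(C6H5COOH) = 0.1502 x 0.03348 = 0.005029 mol.
n(KOH) added = 0.1248 x 0.01189 = 0.001484 mol, converting that many moles of C6H5COOH to C6H5COO-.
Remaining n(C6H5COOH) = 0.003545 mol; n(C6H5COO-) = 0.001484 mol.
By Henderson-Hasselbalch, pH = pKa + log([A^-]/[HA]) = 4.20 + log(0.001484/0.003545) = 4.20 + (-0.38) = 3.82.

3.82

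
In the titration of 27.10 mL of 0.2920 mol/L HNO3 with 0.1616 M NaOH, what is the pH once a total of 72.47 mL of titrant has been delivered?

12.58

n(acid) = 0.2920 x 0.02710 = 0.007913 mol; n(NaOH) added = 0.1616 x 0.07247 = 0.01171 mol.
Base is in excess by 0.01171 - 0.007913 = 0.003798 mol in a total volume of 0.09957 L.
[OH^-] = 0.003798/0.09957 = 0.03814 M, so pOH = 1.42 and pH = 14.00 - 1.42 = 12.58.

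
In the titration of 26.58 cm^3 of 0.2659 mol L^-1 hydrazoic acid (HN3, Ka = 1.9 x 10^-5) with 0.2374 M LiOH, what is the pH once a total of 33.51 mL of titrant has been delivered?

12.17

n(acid) = 0.2659 x 0.02658 = 0.007068 mol; n(LiOH) added = 0.2374 x 0.03351 = 0.007955 mol.
Base is in excess by 0.007955 - 0.007068 = 0.0008877 mol in a total volume of 0.06009 L.
[OH^-] = 0.0008877/0.06009 = 0.01477 M, so pOH = 1.83 and pH = 14.00 - 1.83 = 12.17.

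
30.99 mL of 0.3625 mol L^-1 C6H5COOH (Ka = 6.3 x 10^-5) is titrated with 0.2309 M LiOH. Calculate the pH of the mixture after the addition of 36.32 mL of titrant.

4.67

Initial n(C6H5COOH) = 0.3625 x 0.03099 = 0.01123 mol.
n(LiOH) added = 0.2309 x 0.03632 = 0.008386 mol, converting that many moles of C6H5COOH to C6H5COO-.
Remaining n(C6H5COOH) = 0.002848 mol; n(C6H5COO-) = 0.008386 mol.
By Henderson-Hasselbalch, pH = pKa + log([A^-]/[HA]) = 4.20 + log(0.008386/0.002848) = 4.20 + (+0.47) = 4.67.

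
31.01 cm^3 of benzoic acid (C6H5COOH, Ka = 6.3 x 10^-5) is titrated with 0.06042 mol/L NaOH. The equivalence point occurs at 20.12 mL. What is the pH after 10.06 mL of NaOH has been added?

4.20

10.06 mL is exactly half the equivalence volume (20.12/2), i.e. the half-equivalence point.
There, n(HA) = n(A^-), so pH = pKa = -log(6.3 x 10^-5) = 4.20.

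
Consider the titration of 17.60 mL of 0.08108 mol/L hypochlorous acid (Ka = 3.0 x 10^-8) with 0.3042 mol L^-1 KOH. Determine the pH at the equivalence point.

n(HClO) = 0.08108 x 0.01760 = 0.001427 mol; V(KOH) at equivalence = 0.001427/0.3042 = 0.004691 L.
At equivalence all the acid is converted to ClO-; total volume = 0.01760 + 0.004691 = 0.02229 L, so [ClO-] = 0.001427/0.02229 = 0.06402 M.
Kb = Kw/Ka = 1.0e-14 / 3.0 x 10^-8 = 3.33e-7.
[OH^-] = sqrt(Kb x [ClO-]) = sqrt(3.33e-7 x 0.06402) = 0.000146 M.
pOH = 3.84, so pH = 14.00 - 3.84 = 10.16.

10.16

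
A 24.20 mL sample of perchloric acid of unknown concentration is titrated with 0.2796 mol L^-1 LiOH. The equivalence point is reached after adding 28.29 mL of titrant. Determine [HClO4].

n(LiOH) delivered = 0.2796 x 0.02829 = 0.007910 mol.
For a 1:1 reaction, n(HClO4) = 0.007910 mol.
[HClO4] = 0.007910 mol / 0.02420 L = 0.327 M.

0.327 M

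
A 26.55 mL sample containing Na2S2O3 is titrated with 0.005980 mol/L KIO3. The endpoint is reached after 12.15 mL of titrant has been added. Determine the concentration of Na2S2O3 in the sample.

n(KIO3) = 0.005980 x 0.01215 = 7.266e-5 mol.
From the balanced equation, 1 mol KIO3 reacts with 6 mol Na2S2O3, so n(Na2S2O3) = 7.266e-5 x 6/1 = 0.0004359 mol.
[Na2S2O3] = 0.0004359 / 0.02655 L = 0.0164 M.

0.0164 M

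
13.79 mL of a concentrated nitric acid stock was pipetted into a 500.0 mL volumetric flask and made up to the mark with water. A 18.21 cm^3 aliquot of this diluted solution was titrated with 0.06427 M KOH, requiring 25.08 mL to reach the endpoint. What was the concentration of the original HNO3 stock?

n(KOH) = 0.06427 x 0.02508 = 0.001612 mol.
n(HNO3) in the aliquot = 0.001612 mol.
[diluted HNO3] = 0.001612 / 0.01821 = 0.08852 M.
Dilution factor = 500.0/13.79 = 36.26, so [stock] = 0.08852 x 36.26 = 3.21 M.

3.21 M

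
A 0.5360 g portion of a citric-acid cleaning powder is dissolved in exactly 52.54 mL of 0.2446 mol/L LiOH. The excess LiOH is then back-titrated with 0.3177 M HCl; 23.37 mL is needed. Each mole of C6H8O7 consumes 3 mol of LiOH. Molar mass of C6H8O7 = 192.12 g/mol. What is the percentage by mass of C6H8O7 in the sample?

64.8%

Total n(LiOH) added = 0.2446 x 0.05254 = 0.01285 mol.
n(HCl) used = 0.3177 x 0.02337 = 0.007425 mol, which equals the excess n(LiOH).
So n(LiOH) consumed by the sample = 0.01285 - 0.007425 = 0.005427 mol.
n(C6H8O7) = 0.005427 / 3 = 0.001809 mol.
mass C6H8O7 = 0.001809 x 192.12 = 0.3475 g, so %C6H8O7 = 0.3475/0.5360 x 100 = 64.8%.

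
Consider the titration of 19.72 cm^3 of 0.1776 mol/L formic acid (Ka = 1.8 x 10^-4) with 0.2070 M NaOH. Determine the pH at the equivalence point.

n(HCOOH) = 0.1776 x 0.01972 = 0.003502 mol; V(NaOH) at equivalence = 0.003502/0.2070 = 0.01692 L.
At equivalence all the acid is converted to HCOO-; total volume = 0.01972 + 0.01692 = 0.03664 L, so [HCOO-] = 0.003502/0.03664 = 0.09559 M.
Kb = Kw/Ka = 1.0e-14 / 1.8 x 10^-4 = 5.56e-11.
[OH^-] = sqrt(Kb x [HCOO-]) = sqrt(5.56e-11 x 0.09559) = 2.30e-6 M.
pOH = 5.64, so pH = 14.00 - 5.64 = 8.36.

8.36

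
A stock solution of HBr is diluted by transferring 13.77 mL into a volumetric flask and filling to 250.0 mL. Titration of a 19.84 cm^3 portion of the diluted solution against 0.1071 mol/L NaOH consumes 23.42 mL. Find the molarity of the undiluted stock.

n(NaOH) = 0.1071 x 0.02342 = 0.002508 mol.
n(HBr) in the aliquot = 0.002508 mol.
[diluted HBr] = 0.002508 / 0.01984 = 0.1264 M.
Dilution factor = 250.0/13.77 = 18.16, so [stock] = 0.1264 x 18.16 = 2.30 M.

2.30 M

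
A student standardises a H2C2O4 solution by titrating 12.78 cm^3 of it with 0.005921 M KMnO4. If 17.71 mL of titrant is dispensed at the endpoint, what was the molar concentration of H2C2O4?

n(KMnO4) = 0.005921 x 0.01771 = 0.0001049 mol.
From the balanced equation, 2 mol KMnO4 reacts with 5 mol H2C2O4, so n(H2C2O4) = 0.0001049 x 5/2 = 0.0002622 mol.
[H2C2O4] = 0.0002622 / 0.01278 L = 0.0205 M.

0.0205 M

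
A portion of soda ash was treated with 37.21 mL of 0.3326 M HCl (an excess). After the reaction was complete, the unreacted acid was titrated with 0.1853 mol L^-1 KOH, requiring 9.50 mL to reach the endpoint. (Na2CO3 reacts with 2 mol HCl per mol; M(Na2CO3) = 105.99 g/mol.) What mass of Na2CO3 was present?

0.563 g

Total n(HCl) added = 0.3326 x 0.03721 = 0.01238 mol.
n(KOH) used = 0.1853 x 0.009500 = 0.001760 mol, which equals the excess n(HCl).
So n(HCl) consumed by the sample = 0.01238 - 0.001760 = 0.01062 mol.
n(Na2CO3) = 0.01062 / 2 = 0.005308 mol.
mass = 0.005308 mol x 105.99 g/mol = 0.563 g.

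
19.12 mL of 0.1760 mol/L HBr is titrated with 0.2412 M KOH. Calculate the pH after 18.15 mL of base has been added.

n(acid) = 0.1760 x 0.01912 = 0.003365 mol; n(KOH) added = 0.2412 x 0.01815 = 0.004378 mol.
Base is in excess by 0.004378 - 0.003365 = 0.001013 mol in a total volume of 0.03727 L.
[OH^-] = 0.001013/0.03727 = 0.02717 M, so pOH = 1.57 and pH = 14.00 - 1.57 = 12.43.

12.43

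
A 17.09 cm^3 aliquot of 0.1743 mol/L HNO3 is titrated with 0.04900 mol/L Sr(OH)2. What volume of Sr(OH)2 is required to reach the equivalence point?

30.4 mL

n(HNO3) = 0.1743 mol/L x 0.01709 L = 0.002979 mol.
The neutralisation is 2 HNO3 : 1 Sr(OH)2, so n(Sr(OH)2) = 0.002979 x 1/2 = 0.001489 mol.
V(Sr(OH)2) = 0.001489 / 0.04900 = 0.03040 L = 30.4 mL.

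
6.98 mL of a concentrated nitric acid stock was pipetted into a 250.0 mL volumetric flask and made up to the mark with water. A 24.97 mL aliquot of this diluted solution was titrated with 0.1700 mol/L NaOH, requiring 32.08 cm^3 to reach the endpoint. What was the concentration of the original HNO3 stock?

7.82 M

n(NaOH) = 0.1700 x 0.03208 = 0.005454 mol.
n(HNO3) in the aliquot = 0.005454 mol.
[diluted HNO3] = 0.005454 / 0.02497 = 0.2184 M.
Dilution factor = 250.0/6.980 = 35.82, so [stock] = 0.2184 x 35.82 = 7.82 M.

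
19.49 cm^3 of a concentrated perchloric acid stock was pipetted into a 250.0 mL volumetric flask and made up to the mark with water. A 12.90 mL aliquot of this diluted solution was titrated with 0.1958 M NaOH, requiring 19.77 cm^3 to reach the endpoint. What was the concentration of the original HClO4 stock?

3.85 M

n(NaOH) = 0.1958 x 0.01977 = 0.003871 mol.
n(HClO4) in the aliquot = 0.003871 mol.
[diluted HClO4] = 0.003871 / 0.01290 = 0.3001 M.
Dilution factor = 250.0/19.49 = 12.83, so [stock] = 0.3001 x 12.83 = 3.85 M.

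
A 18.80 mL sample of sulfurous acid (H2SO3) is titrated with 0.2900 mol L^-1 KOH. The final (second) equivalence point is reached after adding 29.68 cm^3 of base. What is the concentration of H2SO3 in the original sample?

0.229 M

n(KOH) = 0.2900 x 0.02968 = 0.008607 mol.
At the final (second) equivalence point, 2 mol OH^- react per mol H2SO3, so n(H2SO3) = 0.008607 / 2 = 0.004304 mol.
[H2SO3] = 0.004304 / 0.01880 L = 0.229 M.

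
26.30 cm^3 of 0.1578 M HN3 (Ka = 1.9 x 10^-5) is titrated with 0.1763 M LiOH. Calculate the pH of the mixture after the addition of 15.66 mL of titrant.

5.02

Initial n(HN3) = 0.1578 x 0.02630 = 0.004150 mol.
n(LiOH) added = 0.1763 x 0.01566 = 0.002761 mol, converting that many moles of HN3 to N3-.
Remaining n(HN3) = 0.001389 mol; n(N3-) = 0.002761 mol.
By Henderson-Hasselbalch, pH = pKa + log([A^-]/[HA]) = 4.72 + log(0.002761/0.001389) = 4.72 + (+0.30) = 5.02.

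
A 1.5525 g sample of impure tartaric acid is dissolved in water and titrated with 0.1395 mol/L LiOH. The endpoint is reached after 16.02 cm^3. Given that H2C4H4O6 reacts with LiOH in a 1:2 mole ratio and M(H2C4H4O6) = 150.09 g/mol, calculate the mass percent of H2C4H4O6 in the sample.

n(LiOH) = 0.1395 x 0.01602 = 0.002235 mol.
n(H2C4H4O6) = 0.002235 / 2 = 0.001117 mol.
mass of H2C4H4O6 = 0.001117 x 150.09 = 0.1677 g.
% purity = 0.1677 / 1.5525 x 100 = 10.8%.

10.8%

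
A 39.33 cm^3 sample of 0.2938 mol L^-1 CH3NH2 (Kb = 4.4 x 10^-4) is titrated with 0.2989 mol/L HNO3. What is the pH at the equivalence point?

n(CH3NH2) = 0.2938 x 0.03933 = 0.01156 mol; V(HNO3) at equivalence = 0.01156/0.2989 = 0.03866 L.
At equivalence the base is fully converted to CH3NH3+; total volume = 0.07799 L, so [CH3NH3+] = 0.01156/0.07799 = 0.1482 M.
Ka(CH3NH3+) = Kw/Kb = 1.0e-14 / 4.4 x 10^-4 = 2.27e-11.
[H^+] = sqrt(Ka x [CH3NH3+]) = sqrt(2.27e-11 x 0.1482) = 1.84e-6 M.
pH = -log(1.84e-6) = 5.74.

5.74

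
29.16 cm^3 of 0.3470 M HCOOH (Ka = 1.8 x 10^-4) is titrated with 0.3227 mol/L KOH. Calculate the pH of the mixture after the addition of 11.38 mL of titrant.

3.50

Initial n(HCOOH) = 0.3470 x 0.02916 = 0.01012 mol.
n(KOH) added = 0.3227 x 0.01138 = 0.003672 mol, converting that many moles of HCOOH to HCOO-.
Remaining n(HCOOH) = 0.006446 mol; n(HCOO-) = 0.003672 mol.
By Henderson-Hasselbalch, pH = pKa + log([A^-]/[HA]) = 3.74 + log(0.003672/0.006446) = 3.74 + (-0.24) = 3.50.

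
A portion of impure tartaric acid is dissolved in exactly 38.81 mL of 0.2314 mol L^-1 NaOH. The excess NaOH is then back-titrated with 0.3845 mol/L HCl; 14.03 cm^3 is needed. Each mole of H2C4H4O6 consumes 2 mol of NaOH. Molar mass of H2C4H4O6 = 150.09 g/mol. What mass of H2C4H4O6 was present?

Total n(NaOH) added = 0.2314 x 0.03881 = 0.008981 mol.
n(HCl) used = 0.3845 x 0.01403 = 0.005395 mol, which equals the excess n(NaOH).
So n(NaOH) consumed by the sample = 0.008981 - 0.005395 = 0.003586 mol.
n(H2C4H4O6) = 0.003586 / 2 = 0.001793 mol.
mass = 0.001793 mol x 150.09 g/mol = 0.269 g.

0.269 g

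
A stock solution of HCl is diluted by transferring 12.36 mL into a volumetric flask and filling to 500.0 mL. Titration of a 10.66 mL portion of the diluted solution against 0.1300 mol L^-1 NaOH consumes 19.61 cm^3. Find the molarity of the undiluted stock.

9.67 M

n(NaOH) = 0.1300 x 0.01961 = 0.002549 mol.
n(HCl) in the aliquot = 0.002549 mol.
[diluted HCl] = 0.002549 / 0.01066 = 0.2391 M.
Dilution factor = 500.0/12.36 = 40.45, so [stock] = 0.2391 x 40.45 = 9.67 M.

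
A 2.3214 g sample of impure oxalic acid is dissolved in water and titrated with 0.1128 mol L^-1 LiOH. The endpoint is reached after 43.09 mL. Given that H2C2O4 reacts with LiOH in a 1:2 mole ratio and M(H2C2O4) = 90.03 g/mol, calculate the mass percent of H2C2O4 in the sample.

n(LiOH) = 0.1128 x 0.04309 = 0.004861 mol.
n(H2C2O4) = 0.004861 / 2 = 0.002430 mol.
mass of H2C2O4 = 0.002430 x 90.03 = 0.2188 g.
% purity = 0.2188 / 2.3214 x 100 = 9.43%.

9.43%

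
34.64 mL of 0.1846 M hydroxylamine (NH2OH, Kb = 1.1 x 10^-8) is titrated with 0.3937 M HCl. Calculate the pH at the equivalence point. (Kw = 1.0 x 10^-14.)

n(NH2OH) = 0.1846 x 0.03464 = 0.006395 mol; V(HCl) at equivalence = 0.006395/0.3937 = 0.01624 L.
At equivalence the base is fully converted to NH3OH+; total volume = 0.05088 L, so [NH3OH+] = 0.006395/0.05088 = 0.1257 M.
Ka(NH3OH+) = Kw/Kb = 1.0e-14 / 1.1 x 10^-8 = 9.09e-7.
[H^+] = sqrt(Ka x [NH3OH+]) = sqrt(9.09e-7 x 0.1257) = 0.000338 M.
pH = -log(0.000338) = 3.47.

3.47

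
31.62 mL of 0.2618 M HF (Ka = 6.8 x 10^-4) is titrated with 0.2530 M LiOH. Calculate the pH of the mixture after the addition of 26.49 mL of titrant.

3.80

Initial n(HF) = 0.2618 x 0.03162 = 0.008278 mol.
n(LiOH) added = 0.2530 x 0.02649 = 0.006702 mol, converting that many moles of HF to F-.
Remaining n(HF) = 0.001576 mol; n(F-) = 0.006702 mol.
By Henderson-Hasselbalch, pH = pKa + log([A^-]/[HA]) = 3.17 + log(0.006702/0.001576) = 3.17 + (+0.63) = 3.80.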